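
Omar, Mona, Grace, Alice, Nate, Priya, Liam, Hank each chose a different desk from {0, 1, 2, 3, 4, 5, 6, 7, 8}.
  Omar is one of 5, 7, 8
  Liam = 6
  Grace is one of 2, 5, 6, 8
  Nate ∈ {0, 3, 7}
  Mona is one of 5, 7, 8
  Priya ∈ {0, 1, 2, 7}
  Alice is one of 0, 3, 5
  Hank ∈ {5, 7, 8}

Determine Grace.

2

Liam must be 6 (only option left). Strike 6 from Grace.
The 7 still-open variables together cover exactly {0, 1, 2, 3, 5, 7, 8} — 7 values for 7 variables — and 1 appears only in Priya's list, so Priya = 1.
Among the 6 still-open variables, 2 fits only Grace (and all 6 values in {0, 2, 3, 5, 7, 8} must be used), so Grace = 2.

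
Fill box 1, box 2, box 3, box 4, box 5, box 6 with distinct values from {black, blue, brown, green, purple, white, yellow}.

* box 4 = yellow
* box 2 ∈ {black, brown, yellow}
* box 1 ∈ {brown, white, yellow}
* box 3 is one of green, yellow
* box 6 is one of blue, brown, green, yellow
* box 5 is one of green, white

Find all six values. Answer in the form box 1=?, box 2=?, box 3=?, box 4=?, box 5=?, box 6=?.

box 4 has just one choice, so box 4 = yellow. Remove yellow from box 1, box 2, box 3, box 6.
That leaves box 3 = green. Eliminate green elsewhere: box 5, box 6.
That leaves box 5 = white. Eliminate white elsewhere: box 1.
box 1 has just one choice, so box 1 = brown. Remove brown from box 2, box 6.
box 2 must be black (only option left).
box 6 must be blue (only option left).

box 1=brown, box 2=black, box 3=green, box 4=yellow, box 5=white, box 6=blue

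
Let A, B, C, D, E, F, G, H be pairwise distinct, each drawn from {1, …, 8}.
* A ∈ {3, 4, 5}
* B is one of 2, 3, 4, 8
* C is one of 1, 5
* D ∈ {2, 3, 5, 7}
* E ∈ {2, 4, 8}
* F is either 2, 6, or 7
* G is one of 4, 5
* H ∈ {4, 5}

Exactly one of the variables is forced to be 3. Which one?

Among the 8 variables, 1 fits only C (and all 8 values in {1, 2, 3, 4, 5, 6, 7, 8} must be used), so C = 1.
The 7 still-open variables draw from only 7 values {2, 3, 4, 5, 6, 7, 8}, so each is used; only F can be 6, hence F = 6.
The 6 still-open variables draw from only 6 values {2, 3, 4, 5, 7, 8}, so each is used; only D can be 7, hence D = 7.
G and H between them cover only {4, 5} — a naked pair. Remove those values from A, B, E.
So 3 goes to A.

A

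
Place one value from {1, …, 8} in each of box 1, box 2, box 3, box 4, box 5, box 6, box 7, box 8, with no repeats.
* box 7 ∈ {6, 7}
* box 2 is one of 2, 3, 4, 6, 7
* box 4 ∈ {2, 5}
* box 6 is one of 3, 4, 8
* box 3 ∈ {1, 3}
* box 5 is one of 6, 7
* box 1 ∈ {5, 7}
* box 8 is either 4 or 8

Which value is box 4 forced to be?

2

The 8 variables together cover exactly {1, 2, 3, 4, 5, 6, 7, 8} — 8 values for 8 variables — and 1 appears only in box 3's list, so box 3 = 1.
The 2 variables box 5 and box 7 are confined to {6, 7}, which locks those values in; drop them from box 1, box 2.
box 1's domain is down to {5}, so box 1 = 5. Remove 5 from box 4.
So box 4 = 2.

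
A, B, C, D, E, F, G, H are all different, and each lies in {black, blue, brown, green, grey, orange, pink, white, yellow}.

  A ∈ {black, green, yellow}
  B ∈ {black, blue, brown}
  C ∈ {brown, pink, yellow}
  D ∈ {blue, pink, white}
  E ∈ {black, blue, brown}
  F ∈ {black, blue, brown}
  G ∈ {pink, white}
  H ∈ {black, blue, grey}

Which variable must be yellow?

C

Among the 8 variables, green fits only A (and all 8 values in {black, blue, brown, green, grey, pink, white, yellow} must be used), so A = green.
Among the 7 still-open variables, grey fits only H (and all 7 values in {black, blue, brown, grey, pink, white, yellow} must be used), so H = grey.
Among the 6 still-open variables, yellow fits only C (and all 6 values in {black, blue, brown, pink, white, yellow} must be used), so C = yellow.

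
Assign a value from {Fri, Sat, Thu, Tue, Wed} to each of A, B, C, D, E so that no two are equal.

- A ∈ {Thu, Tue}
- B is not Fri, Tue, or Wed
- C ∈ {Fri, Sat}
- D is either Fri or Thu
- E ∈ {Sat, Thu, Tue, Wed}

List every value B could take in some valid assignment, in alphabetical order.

Sat, Thu

The 5 variables draw from only 5 values {Fri, Sat, Thu, Tue, Wed}, so each is used; only E can be Wed, hence E = Wed.
Among the 4 still-open variables, Tue fits only A (and all 4 values in {Fri, Sat, Thu, Tue} must be used), so A = Tue.
No further eliminations apply; B can still be any of Sat, Thu.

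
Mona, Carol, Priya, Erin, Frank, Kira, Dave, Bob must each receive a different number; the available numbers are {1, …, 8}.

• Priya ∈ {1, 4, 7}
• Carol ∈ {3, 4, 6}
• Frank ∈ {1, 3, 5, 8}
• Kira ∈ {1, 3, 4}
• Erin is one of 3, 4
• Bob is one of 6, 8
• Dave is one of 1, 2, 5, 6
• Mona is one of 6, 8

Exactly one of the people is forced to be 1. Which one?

The 8 variables together cover exactly {1, 2, 3, 4, 5, 6, 7, 8} — 8 values for 8 variables — and 2 appears only in Dave's list, so Dave = 2.
Among the 7 still-open variables, 5 fits only Frank (and all 7 values in {1, 3, 4, 5, 6, 7, 8} must be used), so Frank = 5.
The 6 still-open variables together cover exactly {1, 3, 4, 6, 7, 8} — 6 values for 6 variables — and 7 appears only in Priya's list, so Priya = 7.
Among the 5 still-open variables, 1 fits only Kira (and all 5 values in {1, 3, 4, 6, 8} must be used), so Kira = 1.

Kira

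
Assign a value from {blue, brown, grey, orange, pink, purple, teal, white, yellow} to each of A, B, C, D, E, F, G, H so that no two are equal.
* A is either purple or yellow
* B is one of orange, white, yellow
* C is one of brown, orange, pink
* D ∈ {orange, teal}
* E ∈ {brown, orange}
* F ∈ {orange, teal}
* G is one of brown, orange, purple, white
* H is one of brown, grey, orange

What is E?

brown

The 8 variables together cover exactly {brown, grey, orange, pink, purple, teal, white, yellow} — 8 values for 8 variables — and grey appears only in H's list, so H = grey.
Among the 7 still-open variables, pink fits only C (and all 7 values in {brown, orange, pink, purple, teal, white, yellow} must be used), so C = pink.
D and F share exactly the 2 values {orange, teal}; by pigeonhole those values go to them, so strike orange, teal from B, E, G.
So E = brown.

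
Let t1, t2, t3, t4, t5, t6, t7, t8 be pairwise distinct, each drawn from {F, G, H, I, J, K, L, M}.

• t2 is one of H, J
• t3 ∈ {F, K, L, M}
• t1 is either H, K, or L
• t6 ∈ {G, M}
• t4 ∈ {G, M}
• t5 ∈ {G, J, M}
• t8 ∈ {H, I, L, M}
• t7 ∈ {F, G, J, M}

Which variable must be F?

t7

The 8 variables draw from only 8 values {F, G, H, I, J, K, L, M}, so each is used; only t8 can be I, hence t8 = I.
t4 and t6 share exactly the 2 values {G, M}; by pigeonhole those values go to them, so strike G, M from t3, t5, t7.
t5's domain is down to {J}, so t5 = J. Eliminate J elsewhere: t2, t7.
So F goes to t7.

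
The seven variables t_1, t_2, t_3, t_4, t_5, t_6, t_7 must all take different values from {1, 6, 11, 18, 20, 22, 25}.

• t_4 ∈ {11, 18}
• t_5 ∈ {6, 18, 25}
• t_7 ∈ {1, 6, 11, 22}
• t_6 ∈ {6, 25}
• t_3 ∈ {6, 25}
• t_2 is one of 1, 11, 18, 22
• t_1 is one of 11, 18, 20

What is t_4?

11

Among the 7 variables, 20 fits only t_1 (and all 7 values in {1, 6, 11, 18, 20, 22, 25} must be used), so t_1 = 20.
t_3 and t_6 between them cover only {6, 25} — a naked pair. Remove those values from t_5, t_7.
That leaves t_5 = 18. Strike 18 from t_2, t_4.
So t_4 = 11.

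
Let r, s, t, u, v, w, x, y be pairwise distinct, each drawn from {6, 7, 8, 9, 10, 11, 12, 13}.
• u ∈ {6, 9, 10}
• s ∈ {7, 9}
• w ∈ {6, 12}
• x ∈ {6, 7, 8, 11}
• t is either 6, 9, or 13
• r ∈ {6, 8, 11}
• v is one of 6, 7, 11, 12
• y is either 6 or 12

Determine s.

9

The 8 variables together cover exactly {6, 7, 8, 9, 10, 11, 12, 13} — 8 values for 8 variables — and 10 appears only in u's list, so u = 10.
The 7 still-open variables draw from only 7 values {6, 7, 8, 9, 11, 12, 13}, so each is used; only t can be 13, hence t = 13.
The 6 still-open variables draw from only 6 values {6, 7, 8, 9, 11, 12}, so each is used; only s can be 9, hence s = 9.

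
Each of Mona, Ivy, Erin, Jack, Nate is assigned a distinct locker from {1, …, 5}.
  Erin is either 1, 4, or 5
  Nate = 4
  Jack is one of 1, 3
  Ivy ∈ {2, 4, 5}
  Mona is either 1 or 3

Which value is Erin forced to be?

5

Nate's domain is down to {4}, so Nate = 4. Eliminate 4 elsewhere: Ivy, Erin.
The 4 still-open variables draw from only 4 values {1, 2, 3, 5}, so each is used; only Ivy can be 2, hence Ivy = 2.
The 3 still-open variables draw from only 3 values {1, 3, 5}, so each is used; only Erin can be 5, hence Erin = 5.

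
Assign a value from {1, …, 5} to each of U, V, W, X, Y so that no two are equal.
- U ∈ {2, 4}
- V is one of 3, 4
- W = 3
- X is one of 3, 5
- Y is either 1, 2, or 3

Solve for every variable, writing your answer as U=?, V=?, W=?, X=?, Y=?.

W must be 3 (only option left). Remove 3 from V, X, Y.
X has just one choice, so X = 5.
V has just one choice, so V = 4. Eliminate 4 elsewhere: U.
U's domain is down to {2}, so U = 2. Strike 2 from Y.
Y must be 1 (only option left).

U=2, V=4, W=3, X=5, Y=1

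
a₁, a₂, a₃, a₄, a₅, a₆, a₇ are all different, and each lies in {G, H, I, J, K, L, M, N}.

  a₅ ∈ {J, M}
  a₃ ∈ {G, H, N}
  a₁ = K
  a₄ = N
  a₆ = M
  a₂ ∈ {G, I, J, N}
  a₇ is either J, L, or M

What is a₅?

J

a₁ has just one choice, so a₁ = K.
That leaves a₄ = N. Eliminate N elsewhere: a₂, a₃.
a₆'s domain is down to {M}, so a₆ = M. So a₅, a₇ can't be M.
So a₅ = J.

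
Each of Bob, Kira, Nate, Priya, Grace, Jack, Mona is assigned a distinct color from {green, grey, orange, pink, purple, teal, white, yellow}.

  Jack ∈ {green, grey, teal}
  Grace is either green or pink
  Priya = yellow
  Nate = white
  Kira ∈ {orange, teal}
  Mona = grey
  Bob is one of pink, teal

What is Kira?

orange

Nate must be white (only option left).
Priya has just one choice, so Priya = yellow.
Mona has just one choice, so Mona = grey. Eliminate grey elsewhere: Jack.
The 4 still-open variables draw from only 4 values {green, orange, pink, teal}, so each is used; only Kira can be orange, hence Kira = orange.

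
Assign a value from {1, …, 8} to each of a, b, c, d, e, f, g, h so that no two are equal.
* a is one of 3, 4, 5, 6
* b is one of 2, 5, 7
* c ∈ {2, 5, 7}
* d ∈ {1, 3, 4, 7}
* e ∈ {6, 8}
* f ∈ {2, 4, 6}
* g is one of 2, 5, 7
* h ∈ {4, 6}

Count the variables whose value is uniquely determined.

3

The 8 variables together cover exactly {1, 2, 3, 4, 5, 6, 7, 8} — 8 values for 8 variables — and 1 appears only in d's list, so d = 1.
The 7 still-open variables together cover exactly {2, 3, 4, 5, 6, 7, 8} — 7 values for 7 variables — and 3 appears only in a's list, so a = 3.
The 6 still-open variables together cover exactly {2, 4, 5, 6, 7, 8} — 6 values for 6 variables — and 8 appears only in e's list, so e = 8.
b, c, g share exactly the 3 values {2, 5, 7}; by pigeonhole those values go to them, so strike 2, 5, 7 from f.
Determined: a=3, d=1, e=8. The other variables each still have more than one consistent value. That makes 3.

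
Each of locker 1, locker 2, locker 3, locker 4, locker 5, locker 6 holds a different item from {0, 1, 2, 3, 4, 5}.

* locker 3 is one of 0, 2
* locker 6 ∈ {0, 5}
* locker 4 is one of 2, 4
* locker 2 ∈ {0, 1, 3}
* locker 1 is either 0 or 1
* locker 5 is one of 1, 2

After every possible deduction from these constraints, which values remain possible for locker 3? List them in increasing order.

The 6 variables draw from only 6 values {0, 1, 2, 3, 4, 5}, so each is used; only locker 2 can be 3, hence locker 2 = 3.
Among the 5 still-open variables, 4 fits only locker 4 (and all 5 values in {0, 1, 2, 4, 5} must be used), so locker 4 = 4.
Among the 4 still-open variables, 5 fits only locker 6 (and all 4 values in {0, 1, 2, 5} must be used), so locker 6 = 5.
No further eliminations apply; locker 3 can still be any of 0, 2.

0, 2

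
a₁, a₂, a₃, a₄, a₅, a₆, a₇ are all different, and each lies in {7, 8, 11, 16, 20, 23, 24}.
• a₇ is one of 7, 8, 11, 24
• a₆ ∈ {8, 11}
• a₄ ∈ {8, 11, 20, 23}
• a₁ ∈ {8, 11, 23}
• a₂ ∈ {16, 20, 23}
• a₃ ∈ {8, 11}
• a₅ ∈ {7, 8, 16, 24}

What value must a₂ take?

a₃ and a₆ share exactly the 2 values {8, 11}; by pigeonhole those values go to them, so strike 8, 11 from a₁, a₄, a₅, a₇.
a₁'s domain is down to {23}, so a₁ = 23. So a₂, a₄ can't be 23.
That leaves a₄ = 20. Strike 20 from a₂.
So a₂ = 16.

16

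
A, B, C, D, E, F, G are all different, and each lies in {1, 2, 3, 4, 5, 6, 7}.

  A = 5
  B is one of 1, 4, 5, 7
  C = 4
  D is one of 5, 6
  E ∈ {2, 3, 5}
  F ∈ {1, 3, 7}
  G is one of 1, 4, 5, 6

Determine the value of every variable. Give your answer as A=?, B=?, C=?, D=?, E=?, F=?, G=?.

A=5, B=7, C=4, D=6, E=2, F=3, G=1

A's domain is down to {5}, so A = 5. Remove 5 from B, D, E, G.
C must be 4 (only option left). Strike 4 from B, G.
D's domain is down to {6}, so D = 6. Eliminate 6 elsewhere: G.
G has just one choice, so G = 1. Remove 1 from B, F.
B has just one choice, so B = 7. So F can't be 7.
That leaves F = 3. Eliminate 3 elsewhere: E.
That leaves E = 2.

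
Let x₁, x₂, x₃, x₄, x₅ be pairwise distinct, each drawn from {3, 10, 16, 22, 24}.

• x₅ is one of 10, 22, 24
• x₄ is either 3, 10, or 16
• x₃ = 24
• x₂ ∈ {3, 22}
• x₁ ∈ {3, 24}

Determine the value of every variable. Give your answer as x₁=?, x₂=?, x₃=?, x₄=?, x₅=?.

x₁=3, x₂=22, x₃=24, x₄=16, x₅=10

x₃ must be 24 (only option left). Remove 24 from x₁, x₅.
x₁ must be 3 (only option left). Eliminate 3 elsewhere: x₂, x₄.
x₂ must be 22 (only option left). So x₅ can't be 22.
x₅ has just one choice, so x₅ = 10. Remove 10 from x₄.
x₄ must be 16 (only option left).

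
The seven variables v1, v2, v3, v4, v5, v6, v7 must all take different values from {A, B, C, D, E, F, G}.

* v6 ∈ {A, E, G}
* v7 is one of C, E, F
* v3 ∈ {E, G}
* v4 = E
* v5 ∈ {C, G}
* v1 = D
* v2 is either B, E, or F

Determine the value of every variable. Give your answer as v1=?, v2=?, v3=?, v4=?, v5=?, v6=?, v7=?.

v1 has just one choice, so v1 = D.
That leaves v4 = E. So v2, v3, v6, v7 can't be E.
v3 has just one choice, so v3 = G. Eliminate G elsewhere: v5, v6.
v5's domain is down to {C}, so v5 = C. Remove C from v7.
v6's domain is down to {A}, so v6 = A.
v7's domain is down to {F}, so v7 = F. Remove F from v2.
v2's domain is down to {B}, so v2 = B.

v1=D, v2=B, v3=G, v4=E, v5=C, v6=A, v7=F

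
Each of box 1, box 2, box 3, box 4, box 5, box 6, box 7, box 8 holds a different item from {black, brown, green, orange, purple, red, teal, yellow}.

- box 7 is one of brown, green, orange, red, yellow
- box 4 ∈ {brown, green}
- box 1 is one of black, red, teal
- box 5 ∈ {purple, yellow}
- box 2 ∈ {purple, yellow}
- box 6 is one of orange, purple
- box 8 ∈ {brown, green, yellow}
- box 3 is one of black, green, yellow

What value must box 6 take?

orange

The 8 variables together cover exactly {black, brown, green, orange, purple, red, teal, yellow} — 8 values for 8 variables — and teal appears only in box 1's list, so box 1 = teal.
The 7 still-open variables draw from only 7 values {black, brown, green, orange, purple, red, yellow}, so each is used; only box 3 can be black, hence box 3 = black.
Among the 6 still-open variables, red fits only box 7 (and all 6 values in {brown, green, orange, purple, red, yellow} must be used), so box 7 = red.
Among the 5 still-open variables, orange fits only box 6 (and all 5 values in {brown, green, orange, purple, yellow} must be used), so box 6 = orange.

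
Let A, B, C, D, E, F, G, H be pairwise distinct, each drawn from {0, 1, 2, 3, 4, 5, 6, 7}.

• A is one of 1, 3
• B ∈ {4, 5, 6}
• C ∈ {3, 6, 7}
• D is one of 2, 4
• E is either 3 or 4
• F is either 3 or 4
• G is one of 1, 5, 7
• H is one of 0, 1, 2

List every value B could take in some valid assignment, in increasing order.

The 8 variables together cover exactly {0, 1, 2, 3, 4, 5, 6, 7} — 8 values for 8 variables — and 0 appears only in H's list, so H = 0.
Among the 7 still-open variables, 2 fits only D (and all 7 values in {1, 2, 3, 4, 5, 6, 7} must be used), so D = 2.
The 2 variables E and F are confined to {3, 4}, which locks those values in; drop them from A, B, C.
A's domain is down to {1}, so A = 1. So G can't be 1.
No further eliminations apply; B can still be any of 5, 6.

5, 6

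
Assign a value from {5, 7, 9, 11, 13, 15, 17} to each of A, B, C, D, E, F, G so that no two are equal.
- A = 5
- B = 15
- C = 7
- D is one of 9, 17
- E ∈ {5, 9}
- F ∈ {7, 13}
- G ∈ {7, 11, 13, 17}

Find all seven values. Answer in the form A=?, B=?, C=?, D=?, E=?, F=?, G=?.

A's domain is down to {5}, so A = 5. Strike 5 from E.
B has just one choice, so B = 15.
C's domain is down to {7}, so C = 7. Remove 7 from F, G.
E must be 9 (only option left). So D can't be 9.
F's domain is down to {13}, so F = 13. Remove 13 from G.
D has just one choice, so D = 17. Remove 17 from G.
That leaves G = 11.

A=5, B=15, C=7, D=17, E=9, F=13, G=11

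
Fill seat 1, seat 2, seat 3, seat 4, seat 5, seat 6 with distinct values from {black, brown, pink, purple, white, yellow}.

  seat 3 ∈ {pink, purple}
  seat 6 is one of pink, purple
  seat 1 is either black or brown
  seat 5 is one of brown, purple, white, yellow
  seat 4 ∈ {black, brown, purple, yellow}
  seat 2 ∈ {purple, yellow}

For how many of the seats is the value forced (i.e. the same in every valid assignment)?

2

The 6 variables together cover exactly {black, brown, pink, purple, white, yellow} — 6 values for 6 variables — and white appears only in seat 5's list, so seat 5 = white.
seat 3 and seat 6 share exactly the 2 values {pink, purple}; by pigeonhole those values go to them, so strike pink, purple from seat 2, seat 4.
seat 2 has just one choice, so seat 2 = yellow. So seat 4 can't be yellow.
Determined: seat 2=yellow, seat 5=white. The other seats each still have more than one consistent value. That makes 2.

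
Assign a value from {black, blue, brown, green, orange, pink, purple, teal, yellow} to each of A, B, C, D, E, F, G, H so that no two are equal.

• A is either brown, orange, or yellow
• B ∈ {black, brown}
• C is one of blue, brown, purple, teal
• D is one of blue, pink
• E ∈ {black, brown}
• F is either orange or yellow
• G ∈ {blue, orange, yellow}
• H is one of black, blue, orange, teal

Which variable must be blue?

G

The 8 variables draw from only 8 values {black, blue, brown, orange, pink, purple, teal, yellow}, so each is used; only D can be pink, hence D = pink.
Among the 7 still-open variables, purple fits only C (and all 7 values in {black, blue, brown, orange, purple, teal, yellow} must be used), so C = purple.
The 6 still-open variables together cover exactly {black, blue, brown, orange, teal, yellow} — 6 values for 6 variables — and teal appears only in H's list, so H = teal.
The 5 still-open variables draw from only 5 values {black, blue, brown, orange, yellow}, so each is used; only G can be blue, hence G = blue.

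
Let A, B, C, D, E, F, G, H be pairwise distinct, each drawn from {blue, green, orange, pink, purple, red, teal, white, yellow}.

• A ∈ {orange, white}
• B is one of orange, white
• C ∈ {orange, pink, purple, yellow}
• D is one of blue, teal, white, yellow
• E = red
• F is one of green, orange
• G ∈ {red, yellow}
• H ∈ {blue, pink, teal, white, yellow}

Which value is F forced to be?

green

E has just one choice, so E = red. Strike red from G.
That leaves G = yellow. Eliminate yellow elsewhere: C, D, H.
A and B between them cover only {orange, white} — a naked pair. Remove those values from C, D, F, H.
So F = green.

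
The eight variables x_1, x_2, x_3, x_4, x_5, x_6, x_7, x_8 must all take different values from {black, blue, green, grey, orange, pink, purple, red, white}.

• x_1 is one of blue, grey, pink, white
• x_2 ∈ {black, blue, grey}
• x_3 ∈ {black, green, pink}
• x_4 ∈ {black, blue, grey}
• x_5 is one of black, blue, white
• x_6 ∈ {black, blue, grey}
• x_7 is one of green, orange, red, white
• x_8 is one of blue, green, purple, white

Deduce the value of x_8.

The 3 variables x_2, x_4, x_6 are confined to {black, blue, grey}, which locks those values in; drop them from x_1, x_3, x_5, x_8.
That leaves x_5 = white. Eliminate white elsewhere: x_1, x_7, x_8.
x_1 has just one choice, so x_1 = pink. Eliminate pink elsewhere: x_3.
That leaves x_3 = green. So x_7, x_8 can't be green.
So x_8 = purple.

purple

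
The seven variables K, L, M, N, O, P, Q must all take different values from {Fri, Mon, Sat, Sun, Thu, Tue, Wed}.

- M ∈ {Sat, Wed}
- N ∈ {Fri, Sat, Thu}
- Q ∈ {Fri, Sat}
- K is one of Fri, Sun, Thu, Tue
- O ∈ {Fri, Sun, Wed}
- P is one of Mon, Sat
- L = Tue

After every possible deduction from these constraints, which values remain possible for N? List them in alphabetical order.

Fri, Sat, Thu

L's domain is down to {Tue}, so L = Tue. Strike Tue from K.
The 6 still-open variables together cover exactly {Fri, Mon, Sat, Sun, Thu, Wed} — 6 values for 6 variables — and Mon appears only in P's list, so P = Mon.
No further eliminations apply; N can still be any of Fri, Sat, Thu.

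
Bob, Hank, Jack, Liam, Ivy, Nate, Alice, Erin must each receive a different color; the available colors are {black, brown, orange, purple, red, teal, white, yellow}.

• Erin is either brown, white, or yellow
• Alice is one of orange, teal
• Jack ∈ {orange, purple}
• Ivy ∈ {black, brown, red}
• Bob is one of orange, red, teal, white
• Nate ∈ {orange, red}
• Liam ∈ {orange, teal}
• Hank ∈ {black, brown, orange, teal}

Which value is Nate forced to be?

red

The 8 variables together cover exactly {black, brown, orange, purple, red, teal, white, yellow} — 8 values for 8 variables — and purple appears only in Jack's list, so Jack = purple.
The 7 still-open variables draw from only 7 values {black, brown, orange, red, teal, white, yellow}, so each is used; only Erin can be yellow, hence Erin = yellow.
Among the 6 still-open variables, white fits only Bob (and all 6 values in {black, brown, orange, red, teal, white} must be used), so Bob = white.
The 2 variables Liam and Alice are confined to {orange, teal}, which locks those values in; drop them from Hank, Nate.
So Nate = red.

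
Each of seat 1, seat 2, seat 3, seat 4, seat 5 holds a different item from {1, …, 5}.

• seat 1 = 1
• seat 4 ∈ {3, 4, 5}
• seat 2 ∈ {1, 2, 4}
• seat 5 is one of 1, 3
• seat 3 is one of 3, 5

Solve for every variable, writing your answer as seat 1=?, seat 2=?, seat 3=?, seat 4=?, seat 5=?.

seat 1 has just one choice, so seat 1 = 1. Remove 1 from seat 2, seat 5.
That leaves seat 5 = 3. Eliminate 3 elsewhere: seat 3, seat 4.
seat 3's domain is down to {5}, so seat 3 = 5. Strike 5 from seat 4.
That leaves seat 4 = 4. Remove 4 from seat 2.
seat 2's domain is down to {2}, so seat 2 = 2.

seat 1=1, seat 2=2, seat 3=5, seat 4=4, seat 5=3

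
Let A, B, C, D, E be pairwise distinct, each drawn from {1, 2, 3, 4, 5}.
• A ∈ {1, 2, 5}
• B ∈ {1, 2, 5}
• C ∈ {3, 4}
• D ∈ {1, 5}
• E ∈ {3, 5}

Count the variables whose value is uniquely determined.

Among the 5 variables, 4 fits only C (and all 5 values in {1, 2, 3, 4, 5} must be used), so C = 4.
Among the 4 still-open variables, 3 fits only E (and all 4 values in {1, 2, 3, 5} must be used), so E = 3.
Determined: C=4, E=3. The other variables each still have more than one consistent value. That makes 2.

2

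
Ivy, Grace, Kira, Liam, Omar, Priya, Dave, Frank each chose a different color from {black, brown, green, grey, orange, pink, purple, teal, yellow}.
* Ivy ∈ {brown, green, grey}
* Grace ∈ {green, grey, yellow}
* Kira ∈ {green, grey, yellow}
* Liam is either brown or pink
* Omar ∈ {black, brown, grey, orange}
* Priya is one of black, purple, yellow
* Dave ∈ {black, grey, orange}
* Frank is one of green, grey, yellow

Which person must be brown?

The 8 variables together cover exactly {black, brown, green, grey, orange, pink, purple, yellow} — 8 values for 8 variables — and pink appears only in Liam's list, so Liam = pink.
The 7 still-open variables together cover exactly {black, brown, green, grey, orange, purple, yellow} — 7 values for 7 variables — and purple appears only in Priya's list, so Priya = purple.
The 3 variables Grace, Kira, Frank are confined to {green, grey, yellow}, which locks those values in; drop them from Ivy, Omar, Dave.
So brown goes to Ivy.

Ivy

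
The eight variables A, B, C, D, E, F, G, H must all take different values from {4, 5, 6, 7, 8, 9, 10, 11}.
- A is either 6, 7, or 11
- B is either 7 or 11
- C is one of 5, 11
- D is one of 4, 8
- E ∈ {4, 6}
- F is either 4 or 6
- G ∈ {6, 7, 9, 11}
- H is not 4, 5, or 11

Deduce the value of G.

Among the 8 variables, 5 fits only C (and all 8 values in {4, 5, 6, 7, 8, 9, 10, 11} must be used), so C = 5.
Among the 7 still-open variables, 10 fits only H (and all 7 values in {4, 6, 7, 8, 9, 10, 11} must be used), so H = 10.
Among the 6 still-open variables, 8 fits only D (and all 6 values in {4, 6, 7, 8, 9, 11} must be used), so D = 8.
The 5 still-open variables draw from only 5 values {4, 6, 7, 9, 11}, so each is used; only G can be 9, hence G = 9.

9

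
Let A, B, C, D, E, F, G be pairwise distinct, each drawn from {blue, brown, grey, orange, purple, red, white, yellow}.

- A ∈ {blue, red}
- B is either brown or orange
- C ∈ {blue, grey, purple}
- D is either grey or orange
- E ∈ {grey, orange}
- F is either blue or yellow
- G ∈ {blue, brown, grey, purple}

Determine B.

brown

The 7 variables together cover exactly {blue, brown, grey, orange, purple, red, yellow} — 7 values for 7 variables — and red appears only in A's list, so A = red.
Among the 6 still-open variables, yellow fits only F (and all 6 values in {blue, brown, grey, orange, purple, yellow} must be used), so F = yellow.
D and E share exactly the 2 values {grey, orange}; by pigeonhole those values go to them, so strike grey, orange from B, C, G.
So B = brown.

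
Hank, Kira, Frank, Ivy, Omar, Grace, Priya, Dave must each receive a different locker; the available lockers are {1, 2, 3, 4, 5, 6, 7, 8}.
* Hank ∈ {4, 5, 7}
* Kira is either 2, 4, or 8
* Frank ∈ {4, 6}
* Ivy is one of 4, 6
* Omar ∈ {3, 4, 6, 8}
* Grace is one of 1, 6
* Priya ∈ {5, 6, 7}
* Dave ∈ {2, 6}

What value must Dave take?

2

The 8 variables together cover exactly {1, 2, 3, 4, 5, 6, 7, 8} — 8 values for 8 variables — and 1 appears only in Grace's list, so Grace = 1.
The 7 still-open variables draw from only 7 values {2, 3, 4, 5, 6, 7, 8}, so each is used; only Omar can be 3, hence Omar = 3.
The 6 still-open variables together cover exactly {2, 4, 5, 6, 7, 8} — 6 values for 6 variables — and 8 appears only in Kira's list, so Kira = 8.
The 5 still-open variables draw from only 5 values {2, 4, 5, 6, 7}, so each is used; only Dave can be 2, hence Dave = 2.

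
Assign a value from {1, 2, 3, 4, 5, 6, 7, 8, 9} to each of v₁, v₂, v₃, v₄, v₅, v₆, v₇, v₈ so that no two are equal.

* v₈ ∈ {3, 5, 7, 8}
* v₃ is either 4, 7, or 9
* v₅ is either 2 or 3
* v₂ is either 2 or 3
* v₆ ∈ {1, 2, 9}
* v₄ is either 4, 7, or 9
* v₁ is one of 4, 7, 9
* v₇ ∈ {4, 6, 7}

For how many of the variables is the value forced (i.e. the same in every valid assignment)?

v₂ and v₅ between them cover only {2, 3} — a naked pair. Remove those values from v₆, v₈.
The 3 variables v₁, v₃, v₄ are confined to {4, 7, 9}, which locks those values in; drop them from v₆, v₇, v₈.
That leaves v₆ = 1.
That leaves v₇ = 6.
Determined: v₆=1, v₇=6. The other variables each still have more than one consistent value. That makes 2.

2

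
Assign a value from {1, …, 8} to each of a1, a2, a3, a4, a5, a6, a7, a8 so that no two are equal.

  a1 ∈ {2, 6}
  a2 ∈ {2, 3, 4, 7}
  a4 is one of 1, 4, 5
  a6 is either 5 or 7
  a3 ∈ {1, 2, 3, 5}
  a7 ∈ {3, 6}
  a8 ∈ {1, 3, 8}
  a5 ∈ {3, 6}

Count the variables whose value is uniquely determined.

The 8 variables together cover exactly {1, 2, 3, 4, 5, 6, 7, 8} — 8 values for 8 variables — and 8 appears only in a8's list, so a8 = 8.
The 2 variables a5 and a7 are confined to {3, 6}, which locks those values in; drop them from a1, a2, a3.
a1's domain is down to {2}, so a1 = 2. Remove 2 from a2, a3.
Determined: a1=2, a8=8. The other variables each still have more than one consistent value. That makes 2.

2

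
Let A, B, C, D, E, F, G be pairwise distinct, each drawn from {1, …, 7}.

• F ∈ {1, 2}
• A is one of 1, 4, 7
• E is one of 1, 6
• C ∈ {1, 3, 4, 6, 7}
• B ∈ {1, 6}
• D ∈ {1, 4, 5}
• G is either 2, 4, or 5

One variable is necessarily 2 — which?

F

The 7 variables together cover exactly {1, 2, 3, 4, 5, 6, 7} — 7 values for 7 variables — and 3 appears only in C's list, so C = 3.
The 6 still-open variables draw from only 6 values {1, 2, 4, 5, 6, 7}, so each is used; only A can be 7, hence A = 7.
The 2 variables B and E are confined to {1, 6}, which locks those values in; drop them from D, F.
So 2 goes to F.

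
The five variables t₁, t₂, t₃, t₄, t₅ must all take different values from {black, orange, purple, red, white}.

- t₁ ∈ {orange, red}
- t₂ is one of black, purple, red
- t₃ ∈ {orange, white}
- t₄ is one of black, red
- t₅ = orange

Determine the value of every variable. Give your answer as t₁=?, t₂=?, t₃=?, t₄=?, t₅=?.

t₁=red, t₂=purple, t₃=white, t₄=black, t₅=orange

t₅'s domain is down to {orange}, so t₅ = orange. Strike orange from t₁, t₃.
t₁ must be red (only option left). Strike red from t₂, t₄.
t₃ has just one choice, so t₃ = white.
That leaves t₄ = black. So t₂ can't be black.
t₂ has just one choice, so t₂ = purple.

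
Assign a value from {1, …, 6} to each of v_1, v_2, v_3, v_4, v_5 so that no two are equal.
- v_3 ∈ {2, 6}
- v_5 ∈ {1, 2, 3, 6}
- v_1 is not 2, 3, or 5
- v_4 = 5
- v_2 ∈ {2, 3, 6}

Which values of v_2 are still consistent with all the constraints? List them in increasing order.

v_4 must be 5 (only option left).
No further eliminations apply; v_2 can still be any of 2, 3, 6.

2, 3, 6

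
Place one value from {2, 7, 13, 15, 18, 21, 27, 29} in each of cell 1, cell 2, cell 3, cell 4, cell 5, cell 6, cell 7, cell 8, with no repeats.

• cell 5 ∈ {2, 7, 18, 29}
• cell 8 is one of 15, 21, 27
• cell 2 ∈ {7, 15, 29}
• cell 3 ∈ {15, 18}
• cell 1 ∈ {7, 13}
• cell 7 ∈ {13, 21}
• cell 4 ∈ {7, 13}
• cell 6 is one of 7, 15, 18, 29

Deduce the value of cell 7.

21

The 8 variables together cover exactly {2, 7, 13, 15, 18, 21, 27, 29} — 8 values for 8 variables — and 2 appears only in cell 5's list, so cell 5 = 2.
The 7 still-open variables draw from only 7 values {7, 13, 15, 18, 21, 27, 29}, so each is used; only cell 8 can be 27, hence cell 8 = 27.
Among the 6 still-open variables, 21 fits only cell 7 (and all 6 values in {7, 13, 15, 18, 21, 29} must be used), so cell 7 = 21.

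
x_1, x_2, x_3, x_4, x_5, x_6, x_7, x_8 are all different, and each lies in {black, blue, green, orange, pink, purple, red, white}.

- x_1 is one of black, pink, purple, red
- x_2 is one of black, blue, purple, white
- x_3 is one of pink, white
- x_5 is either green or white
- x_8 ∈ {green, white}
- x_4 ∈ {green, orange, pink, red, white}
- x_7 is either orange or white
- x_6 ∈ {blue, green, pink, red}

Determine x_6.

x_5 and x_8 share exactly the 2 values {green, white}; by pigeonhole those values go to them, so strike green, white from x_2, x_3, x_4, x_6, x_7.
x_3 has just one choice, so x_3 = pink. So x_1, x_4, x_6 can't be pink.
x_7 must be orange (only option left). Remove orange from x_4.
x_4's domain is down to {red}, so x_4 = red. Strike red from x_1, x_6.
So x_6 = blue.

blue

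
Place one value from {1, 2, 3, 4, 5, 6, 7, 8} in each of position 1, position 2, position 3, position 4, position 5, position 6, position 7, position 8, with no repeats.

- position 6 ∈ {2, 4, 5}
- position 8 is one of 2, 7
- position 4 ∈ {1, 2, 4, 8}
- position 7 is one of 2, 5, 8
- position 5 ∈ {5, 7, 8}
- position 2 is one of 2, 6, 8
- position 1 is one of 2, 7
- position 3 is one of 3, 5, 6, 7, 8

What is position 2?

Among the 8 variables, 1 fits only position 4 (and all 8 values in {1, 2, 3, 4, 5, 6, 7, 8} must be used), so position 4 = 1.
The 7 still-open variables together cover exactly {2, 3, 4, 5, 6, 7, 8} — 7 values for 7 variables — and 3 appears only in position 3's list, so position 3 = 3.
The 6 still-open variables draw from only 6 values {2, 4, 5, 6, 7, 8}, so each is used; only position 6 can be 4, hence position 6 = 4.
The 5 still-open variables together cover exactly {2, 5, 6, 7, 8} — 5 values for 5 variables — and 6 appears only in position 2's list, so position 2 = 6.

6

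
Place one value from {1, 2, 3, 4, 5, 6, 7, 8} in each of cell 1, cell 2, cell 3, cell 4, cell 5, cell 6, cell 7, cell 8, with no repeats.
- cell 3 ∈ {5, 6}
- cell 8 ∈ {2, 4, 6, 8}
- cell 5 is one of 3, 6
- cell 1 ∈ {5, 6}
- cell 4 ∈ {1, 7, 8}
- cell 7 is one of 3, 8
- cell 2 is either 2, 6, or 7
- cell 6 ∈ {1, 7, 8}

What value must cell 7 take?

8

The 8 variables draw from only 8 values {1, 2, 3, 4, 5, 6, 7, 8}, so each is used; only cell 8 can be 4, hence cell 8 = 4.
Among the 7 still-open variables, 2 fits only cell 2 (and all 7 values in {1, 2, 3, 5, 6, 7, 8} must be used), so cell 2 = 2.
The 2 variables cell 1 and cell 3 are confined to {5, 6}, which locks those values in; drop them from cell 5.
cell 5 has just one choice, so cell 5 = 3. Strike 3 from cell 7.
So cell 7 = 8.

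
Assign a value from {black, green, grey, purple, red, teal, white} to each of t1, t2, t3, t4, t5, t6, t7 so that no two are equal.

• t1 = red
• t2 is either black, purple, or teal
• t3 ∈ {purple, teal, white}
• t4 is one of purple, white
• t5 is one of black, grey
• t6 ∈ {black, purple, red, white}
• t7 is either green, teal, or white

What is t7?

green

t1's domain is down to {red}, so t1 = red. So t6 can't be red.
The 6 still-open variables together cover exactly {black, green, grey, purple, teal, white} — 6 values for 6 variables — and green appears only in t7's list, so t7 = green.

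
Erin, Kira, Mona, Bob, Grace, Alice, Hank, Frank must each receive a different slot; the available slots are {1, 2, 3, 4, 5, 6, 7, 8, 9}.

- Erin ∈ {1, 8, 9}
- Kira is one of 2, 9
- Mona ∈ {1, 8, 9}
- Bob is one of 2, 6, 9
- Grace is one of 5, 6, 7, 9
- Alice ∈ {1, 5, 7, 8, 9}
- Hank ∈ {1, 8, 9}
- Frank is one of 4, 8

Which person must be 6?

The 8 variables together cover exactly {1, 2, 4, 5, 6, 7, 8, 9} — 8 values for 8 variables — and 4 appears only in Frank's list, so Frank = 4.
The 3 variables Erin, Mona, Hank are confined to {1, 8, 9}, which locks those values in; drop them from Kira, Bob, Grace, Alice.
Kira's domain is down to {2}, so Kira = 2. Strike 2 from Bob.
So 6 goes to Bob.

Bob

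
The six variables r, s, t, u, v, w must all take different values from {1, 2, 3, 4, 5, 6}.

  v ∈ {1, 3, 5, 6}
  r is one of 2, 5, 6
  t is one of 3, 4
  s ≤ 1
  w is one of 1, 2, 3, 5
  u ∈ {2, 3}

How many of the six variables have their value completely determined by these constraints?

s has just one choice, so s = 1. Strike 1 from v, w.
Among the 5 still-open variables, 4 fits only t (and all 5 values in {2, 3, 4, 5, 6} must be used), so t = 4.
Determined: s=1, t=4. The other variables each still have more than one consistent value. That makes 2.

2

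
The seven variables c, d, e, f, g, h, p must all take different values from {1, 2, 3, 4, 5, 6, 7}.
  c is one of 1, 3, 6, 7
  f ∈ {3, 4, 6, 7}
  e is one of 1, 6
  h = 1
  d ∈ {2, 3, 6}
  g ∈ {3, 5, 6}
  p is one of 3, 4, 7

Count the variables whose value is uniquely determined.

h has just one choice, so h = 1. Eliminate 1 elsewhere: c, e.
e must be 6 (only option left). So c, d, f, g can't be 6.
The 5 still-open variables together cover exactly {2, 3, 4, 5, 7} — 5 values for 5 variables — and 2 appears only in d's list, so d = 2.
The 4 still-open variables draw from only 4 values {3, 4, 5, 7}, so each is used; only g can be 5, hence g = 5.
Determined: d=2, e=6, g=5, h=1. The other variables each still have more than one consistent value. That makes 4.

4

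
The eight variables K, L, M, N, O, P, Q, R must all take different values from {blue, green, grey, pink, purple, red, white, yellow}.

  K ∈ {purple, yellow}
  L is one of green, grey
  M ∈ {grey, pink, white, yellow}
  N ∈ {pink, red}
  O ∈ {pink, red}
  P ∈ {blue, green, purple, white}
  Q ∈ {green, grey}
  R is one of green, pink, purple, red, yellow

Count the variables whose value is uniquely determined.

2

The 8 variables together cover exactly {blue, green, grey, pink, purple, red, white, yellow} — 8 values for 8 variables — and blue appears only in P's list, so P = blue.
The 7 still-open variables together cover exactly {green, grey, pink, purple, red, white, yellow} — 7 values for 7 variables — and white appears only in M's list, so M = white.
L and Q share exactly the 2 values {green, grey}; by pigeonhole those values go to them, so strike green, grey from R.
The 2 variables N and O are confined to {pink, red}, which locks those values in; drop them from R.
Determined: M=white, P=blue. The other variables each still have more than one consistent value. That makes 2.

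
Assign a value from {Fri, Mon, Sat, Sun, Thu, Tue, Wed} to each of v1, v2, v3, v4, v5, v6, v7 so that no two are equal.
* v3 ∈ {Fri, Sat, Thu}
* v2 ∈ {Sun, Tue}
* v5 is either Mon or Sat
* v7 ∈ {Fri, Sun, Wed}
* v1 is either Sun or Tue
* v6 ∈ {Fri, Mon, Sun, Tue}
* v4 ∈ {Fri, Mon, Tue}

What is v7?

The 7 variables draw from only 7 values {Fri, Mon, Sat, Sun, Thu, Tue, Wed}, so each is used; only v3 can be Thu, hence v3 = Thu.
The 6 still-open variables draw from only 6 values {Fri, Mon, Sat, Sun, Tue, Wed}, so each is used; only v5 can be Sat, hence v5 = Sat.
Among the 5 still-open variables, Wed fits only v7 (and all 5 values in {Fri, Mon, Sun, Tue, Wed} must be used), so v7 = Wed.

Wed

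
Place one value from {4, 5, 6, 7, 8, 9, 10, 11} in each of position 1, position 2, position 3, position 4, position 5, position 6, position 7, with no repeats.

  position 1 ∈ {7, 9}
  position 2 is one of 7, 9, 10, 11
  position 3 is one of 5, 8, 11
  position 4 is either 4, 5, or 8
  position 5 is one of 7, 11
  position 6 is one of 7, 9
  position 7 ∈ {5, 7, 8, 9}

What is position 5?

Among the 7 variables, 4 fits only position 4 (and all 7 values in {4, 5, 7, 8, 9, 10, 11} must be used), so position 4 = 4.
The 6 still-open variables together cover exactly {5, 7, 8, 9, 10, 11} — 6 values for 6 variables — and 10 appears only in position 2's list, so position 2 = 10.
position 1 and position 6 share exactly the 2 values {7, 9}; by pigeonhole those values go to them, so strike 7, 9 from position 5, position 7.
So position 5 = 11.

11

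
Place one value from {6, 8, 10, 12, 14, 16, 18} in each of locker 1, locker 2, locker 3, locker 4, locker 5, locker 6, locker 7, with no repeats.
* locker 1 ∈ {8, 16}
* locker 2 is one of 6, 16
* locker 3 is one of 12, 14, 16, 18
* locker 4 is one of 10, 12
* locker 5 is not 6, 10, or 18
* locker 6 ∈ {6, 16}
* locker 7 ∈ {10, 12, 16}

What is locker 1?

The 7 variables draw from only 7 values {6, 8, 10, 12, 14, 16, 18}, so each is used; only locker 3 can be 18, hence locker 3 = 18.
The 6 still-open variables together cover exactly {6, 8, 10, 12, 14, 16} — 6 values for 6 variables — and 14 appears only in locker 5's list, so locker 5 = 14.
The 5 still-open variables draw from only 5 values {6, 8, 10, 12, 16}, so each is used; only locker 1 can be 8, hence locker 1 = 8.

8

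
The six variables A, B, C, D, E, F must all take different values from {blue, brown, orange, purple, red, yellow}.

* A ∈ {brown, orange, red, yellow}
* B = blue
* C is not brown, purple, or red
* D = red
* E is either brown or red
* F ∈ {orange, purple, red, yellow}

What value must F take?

B has just one choice, so B = blue. So C can't be blue.
D must be red (only option left). Remove red from A, E, F.
That leaves E = brown. Eliminate brown elsewhere: A.
The 3 still-open variables together cover exactly {orange, purple, yellow} — 3 values for 3 variables — and purple appears only in F's list, so F = purple.

purple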